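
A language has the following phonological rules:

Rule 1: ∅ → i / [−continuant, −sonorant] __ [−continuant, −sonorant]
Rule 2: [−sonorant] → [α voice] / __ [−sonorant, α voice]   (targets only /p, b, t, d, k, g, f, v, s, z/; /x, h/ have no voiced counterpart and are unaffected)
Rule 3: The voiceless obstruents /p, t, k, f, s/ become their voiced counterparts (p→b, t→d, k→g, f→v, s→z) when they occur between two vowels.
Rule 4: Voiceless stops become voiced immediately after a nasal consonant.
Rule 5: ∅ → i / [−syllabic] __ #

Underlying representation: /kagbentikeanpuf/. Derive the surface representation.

kagibendigeanbufi

Rule 1 (stop-cluster i-epenthesis): /g/ and /b/ form a stop–stop cluster, so [i] is inserted between them. /kagbentikeanpuf/ → kagibentikeanpuf.
Rule 2 (regressive voicing assimilation): no segment meets the environment; /kagibentikeanpuf/ is unchanged.
Rule 3 (intervocalic voicing): /k/ is a voiceless obstruent between vowels /i/ and /e/, so it voices to [g]. /kagibentikeanpuf/ → kagibentigeanpuf.
Rule 4 (post-nasal voicing): /t/ is a voiceless stop immediately after the nasal /n/, so it voices to [d]. /p/ is a voiceless stop immediately after the nasal /n/, so it voices to [b]. /kagibentigeanpuf/ → kagibendigeanbuf.
Rule 5 (final i-epenthesis): the form ends in the consonant /f/, so [i] is inserted word-finally. /kagibendigeanbuf/ → kagibendigeanbufi.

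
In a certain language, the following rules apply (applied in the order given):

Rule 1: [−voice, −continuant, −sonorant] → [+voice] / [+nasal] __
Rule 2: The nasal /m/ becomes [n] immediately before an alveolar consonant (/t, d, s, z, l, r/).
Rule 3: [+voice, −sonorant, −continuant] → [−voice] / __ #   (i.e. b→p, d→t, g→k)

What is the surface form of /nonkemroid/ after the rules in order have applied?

nongenroit

Rule 1 (post-nasal voicing): /k/ is a voiceless stop immediately after the nasal /n/, so it voices to [g]. /nonkemroid/ → nongemroid.
Rule 2 (nasal place assimilation): /m/ precedes the alveolar consonant /r/, so it assimilates in place to [n]. /nongemroid/ → nongenroid.
Rule 3 (final devoicing): /d/ is a voiced stop in word-final position, so it devoices to [t]. /nongenroid/ → nongenroit.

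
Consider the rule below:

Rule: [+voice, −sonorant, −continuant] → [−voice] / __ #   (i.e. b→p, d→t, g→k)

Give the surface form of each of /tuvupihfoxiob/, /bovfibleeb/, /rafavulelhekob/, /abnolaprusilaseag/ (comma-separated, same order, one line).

/tuvupihfoxiob/: /b/ is a voiced stop in word-final position, so it devoices to [p]. → [tuvupihfoxiop].
/bovfibleeb/: /b/ is a voiced stop in word-final position, so it devoices to [p]. → [bovfibleep].
/rafavulelhekob/: /b/ is a voiced stop in word-final position, so it devoices to [p]. → [rafavulelhekop].
/abnolaprusilaseag/: /g/ is a voiced stop in word-final position, so it devoices to [k]. → [abnolaprusilaseak].

tuvupihfoxiop, bovfibleep, rafavulelhekop, abnolaprusilaseak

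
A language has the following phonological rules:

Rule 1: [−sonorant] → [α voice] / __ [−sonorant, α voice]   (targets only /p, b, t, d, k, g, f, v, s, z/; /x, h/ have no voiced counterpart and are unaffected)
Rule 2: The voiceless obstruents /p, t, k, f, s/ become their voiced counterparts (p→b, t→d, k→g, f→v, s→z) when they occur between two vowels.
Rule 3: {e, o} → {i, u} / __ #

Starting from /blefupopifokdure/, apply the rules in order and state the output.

Rule 1 (regressive voicing assimilation): /k/ precedes the voiced obstruent /d/, so it voices to [g] by assimilation. /blefupopifokdure/ → blefupopifogdure.
Rule 2 (intervocalic voicing): /f/ is a voiceless obstruent between vowels /e/ and /u/, so it voices to [v]. /p/ is a voiceless obstruent between vowels /u/ and /o/, so it voices to [b]. /p/ is a voiceless obstruent between vowels /o/ and /i/, so it voices to [b]. /f/ is a voiceless obstruent between vowels /i/ and /o/, so it voices to [v]. /blefupopifogdure/ → blevubobivogdure.
Rule 3 (final vowel raising): /e/ is a mid vowel in word-final position, so it raises to [i]. /blevubobivogdure/ → blevubobivogduri.

blevubobivogduri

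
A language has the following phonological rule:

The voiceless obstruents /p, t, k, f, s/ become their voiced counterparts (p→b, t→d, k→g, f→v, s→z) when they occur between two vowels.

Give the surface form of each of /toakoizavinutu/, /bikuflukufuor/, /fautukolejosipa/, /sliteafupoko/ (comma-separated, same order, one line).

/toakoizavinutu/: /k/ is a voiceless obstruent between vowels /a/ and /o/, so it voices to [g]. /t/ is a voiceless obstruent between vowels /u/ and /u/, so it voices to [d]. → [toagoizavinudu].
/bikuflukufuor/: /k/ is a voiceless obstruent between vowels /i/ and /u/, so it voices to [g]. /k/ is a voiceless obstruent between vowels /u/ and /u/, so it voices to [g]. /f/ is a voiceless obstruent between vowels /u/ and /u/, so it voices to [v]. → [bigufluguvuor].
/fautukolejosipa/: /t/ is a voiceless obstruent between vowels /u/ and /u/, so it voices to [d]. /k/ is a voiceless obstruent between vowels /u/ and /o/, so it voices to [g]. /s/ is a voiceless obstruent between vowels /o/ and /i/, so it voices to [z]. /p/ is a voiceless obstruent between vowels /i/ and /a/, so it voices to [b]. → [faudugolejoziba].
/sliteafupoko/: /t/ is a voiceless obstruent between vowels /i/ and /e/, so it voices to [d]. /f/ is a voiceless obstruent between vowels /a/ and /u/, so it voices to [v]. /p/ is a voiceless obstruent between vowels /u/ and /o/, so it voices to [b]. /k/ is a voiceless obstruent between vowels /o/ and /o/, so it voices to [g]. → [slideavubogo].

toagoizavinudu, bigufluguvuor, faudugolejoziba, slideavubogo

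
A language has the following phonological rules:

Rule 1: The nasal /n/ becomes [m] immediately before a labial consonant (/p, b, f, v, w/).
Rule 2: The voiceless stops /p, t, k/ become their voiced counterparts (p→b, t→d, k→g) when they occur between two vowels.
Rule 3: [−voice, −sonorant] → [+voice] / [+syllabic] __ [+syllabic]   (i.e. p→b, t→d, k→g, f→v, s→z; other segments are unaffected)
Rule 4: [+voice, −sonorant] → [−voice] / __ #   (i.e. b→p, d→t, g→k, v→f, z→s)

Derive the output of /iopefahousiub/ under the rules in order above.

Rule 1 (nasal place assimilation): no segment meets the environment; /iopefahousiub/ is unchanged.
Rule 2 (intervocalic voicing): /p/ is a voiceless stop between vowels /o/ and /e/, so it voices to [b]. /iopefahousiub/ → iobefahousiub.
Rule 3 (intervocalic voicing): /f/ is a voiceless obstruent between vowels /e/ and /a/, so it voices to [v]. /s/ is a voiceless obstruent between vowels /u/ and /i/, so it voices to [z]. /iobefahousiub/ → iobevahouziub.
Rule 4 (final devoicing): /b/ is a voiced obstruent in word-final position, so it devoices to [p]. /iobevahouziub/ → iobevahouziup.

iobevahouziup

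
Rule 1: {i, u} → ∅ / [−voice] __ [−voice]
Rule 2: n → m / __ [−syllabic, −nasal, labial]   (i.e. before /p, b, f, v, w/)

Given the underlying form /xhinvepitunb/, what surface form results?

xhimveptumb

Rule 1 (high vowel syncope): /i/ is a high vowel flanked by voiceless consonants /p/ and /t/, so it deletes. /xhinvepitunb/ → xhinveptunb.
Rule 2 (nasal place assimilation): /n/ precedes the labial consonant /v/, so it assimilates in place to [m]. /n/ precedes the labial consonant /b/, so it assimilates in place to [m]. /xhinveptunb/ → xhimveptumb.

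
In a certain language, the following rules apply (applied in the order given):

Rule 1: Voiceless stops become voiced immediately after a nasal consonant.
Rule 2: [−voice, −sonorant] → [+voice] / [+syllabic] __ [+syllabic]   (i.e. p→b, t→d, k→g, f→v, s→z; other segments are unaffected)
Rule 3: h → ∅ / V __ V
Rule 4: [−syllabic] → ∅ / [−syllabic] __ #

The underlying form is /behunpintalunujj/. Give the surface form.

beunbindalunuj

Rule 1 (post-nasal voicing): /p/ is a voiceless stop immediately after the nasal /n/, so it voices to [b]. /t/ is a voiceless stop immediately after the nasal /n/, so it voices to [d]. /behunpintalunujj/ → behunbindalunujj.
Rule 2 (intervocalic voicing): no segment meets the environment; /behunbindalunujj/ is unchanged.
Rule 3 (intervocalic h-deletion): /h/ occurs between vowels /e/ and /u/, so it deletes. /behunbindalunujj/ → beunbindalunujj.
Rule 4 (final cluster simplification): /j/ is the second consonant of a word-final cluster /jj/, so it deletes. /beunbindalunujj/ → beunbindalunuj.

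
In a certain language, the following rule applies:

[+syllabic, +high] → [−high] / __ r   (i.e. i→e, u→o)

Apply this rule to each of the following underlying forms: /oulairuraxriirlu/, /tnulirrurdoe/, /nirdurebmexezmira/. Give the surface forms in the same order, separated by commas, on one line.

oulaeroraxrierlu, tnulerrordoe, nerdorebmexezmera

/oulairuraxriirlu/: /i/ is a high vowel immediately before /r/, so it lowers to [e]. /u/ is a high vowel immediately before /r/, so it lowers to [o]. /i/ is a high vowel immediately before /r/, so it lowers to [e]. → [oulaeroraxrierlu].
/tnulirrurdoe/: /i/ is a high vowel immediately before /r/, so it lowers to [e]. /u/ is a high vowel immediately before /r/, so it lowers to [o]. → [tnulerrordoe].
/nirdurebmexezmira/: /i/ is a high vowel immediately before /r/, so it lowers to [e]. /u/ is a high vowel immediately before /r/, so it lowers to [o]. /i/ is a high vowel immediately before /r/, so it lowers to [e]. → [nerdorebmexezmera].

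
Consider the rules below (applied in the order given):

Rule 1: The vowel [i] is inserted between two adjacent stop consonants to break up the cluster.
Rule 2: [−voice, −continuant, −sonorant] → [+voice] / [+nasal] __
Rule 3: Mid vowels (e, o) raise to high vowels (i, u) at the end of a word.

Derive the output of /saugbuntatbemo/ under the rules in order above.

saugibundatibemu

Rule 1 (stop-cluster i-epenthesis): /g/ and /b/ form a stop–stop cluster, so [i] is inserted between them. /t/ and /b/ form a stop–stop cluster, so [i] is inserted between them. /saugbuntatbemo/ → saugibuntatibemo.
Rule 2 (post-nasal voicing): /t/ is a voiceless stop immediately after the nasal /n/, so it voices to [d]. /saugibuntatibemo/ → saugibundatibemo.
Rule 3 (final vowel raising): /o/ is a mid vowel in word-final position, so it raises to [u]. /saugibundatibemo/ → saugibundatibemu.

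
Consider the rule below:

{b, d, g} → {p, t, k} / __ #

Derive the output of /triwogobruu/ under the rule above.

No segment of /triwogobruu/ meets the structural description of the rule, so the form surfaces unchanged.

triwogobruu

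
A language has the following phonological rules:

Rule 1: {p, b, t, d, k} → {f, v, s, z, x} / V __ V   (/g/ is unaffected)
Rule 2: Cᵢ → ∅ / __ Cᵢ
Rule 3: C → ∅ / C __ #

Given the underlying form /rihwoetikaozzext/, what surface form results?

rihwoesixaozex

Rule 1 (intervocalic spirantization): /t/ is a stop between vowels /e/ and /i/, so it spirantizes to the fricative [s]. /k/ is a stop between vowels /i/ and /a/, so it spirantizes to the fricative [x]. /rihwoetikaozzext/ → rihwoesixaozzext.
Rule 2 (degemination): /zz/ is a geminate; the first /z/ deletes. /rihwoesixaozzext/ → rihwoesixaozext.
Rule 3 (final cluster simplification): /t/ is the second consonant of a word-final cluster /xt/, so it deletes. /rihwoesixaozext/ → rihwoesixaozex.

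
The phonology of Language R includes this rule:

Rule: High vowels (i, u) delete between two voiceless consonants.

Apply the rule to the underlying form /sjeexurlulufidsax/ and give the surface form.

No segment of /sjeexurlulufidsax/ meets the structural description of the rule, so the form surfaces unchanged.

sjeexurlulufidsax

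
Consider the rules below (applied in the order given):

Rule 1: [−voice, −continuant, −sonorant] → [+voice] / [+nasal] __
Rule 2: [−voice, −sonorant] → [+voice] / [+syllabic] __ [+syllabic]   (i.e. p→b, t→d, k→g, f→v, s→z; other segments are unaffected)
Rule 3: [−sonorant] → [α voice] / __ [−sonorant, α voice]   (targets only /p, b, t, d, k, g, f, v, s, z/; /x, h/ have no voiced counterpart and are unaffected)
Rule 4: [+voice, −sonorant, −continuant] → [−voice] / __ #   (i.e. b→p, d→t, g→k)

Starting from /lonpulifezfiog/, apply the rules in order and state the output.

lonbulivesfiok

Rule 1 (post-nasal voicing): /p/ is a voiceless stop immediately after the nasal /n/, so it voices to [b]. /lonpulifezfiog/ → lonbulifezfiog.
Rule 2 (intervocalic voicing): /f/ is a voiceless obstruent between vowels /i/ and /e/, so it voices to [v]. /lonbulifezfiog/ → lonbulivezfiog.
Rule 3 (regressive voicing assimilation): /z/ precedes the voiceless obstruent /f/, so it devoices to [s] by assimilation. /lonbulivezfiog/ → lonbulivesfiog.
Rule 4 (final devoicing): /g/ is a voiced stop in word-final position, so it devoices to [k]. /lonbulivesfiog/ → lonbulivesfiok.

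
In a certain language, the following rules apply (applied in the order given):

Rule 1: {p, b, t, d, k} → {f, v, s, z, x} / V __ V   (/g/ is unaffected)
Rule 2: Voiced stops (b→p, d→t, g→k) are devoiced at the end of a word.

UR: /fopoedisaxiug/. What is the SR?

fofoezisaxiuk

Rule 1 (intervocalic spirantization): /p/ is a stop between vowels /o/ and /o/, so it spirantizes to the fricative [f]. /d/ is a stop between vowels /e/ and /i/, so it spirantizes to the fricative [z]. /fopoedisaxiug/ → fofoezisaxiug.
Rule 2 (final devoicing): /g/ is a voiced stop in word-final position, so it devoices to [k]. /fofoezisaxiug/ → fofoezisaxiuk.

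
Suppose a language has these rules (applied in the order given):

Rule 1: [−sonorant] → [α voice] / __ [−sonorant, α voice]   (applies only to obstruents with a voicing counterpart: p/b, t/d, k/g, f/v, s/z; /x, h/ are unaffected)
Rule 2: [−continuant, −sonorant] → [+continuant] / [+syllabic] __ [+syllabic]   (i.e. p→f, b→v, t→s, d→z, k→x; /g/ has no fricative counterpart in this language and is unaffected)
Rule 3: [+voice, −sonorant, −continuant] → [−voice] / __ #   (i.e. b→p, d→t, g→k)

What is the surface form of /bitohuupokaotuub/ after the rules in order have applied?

bisohuufoxaosuup

Rule 1 (regressive voicing assimilation): no segment meets the environment; /bitohuupokaotuub/ is unchanged.
Rule 2 (intervocalic spirantization): /t/ is a stop between vowels /i/ and /o/, so it spirantizes to the fricative [s]. /p/ is a stop between vowels /u/ and /o/, so it spirantizes to the fricative [f]. /k/ is a stop between vowels /o/ and /a/, so it spirantizes to the fricative [x]. /t/ is a stop between vowels /o/ and /u/, so it spirantizes to the fricative [s]. /bitohuupokaotuub/ → bisohuufoxaosuub.
Rule 3 (final devoicing): /b/ is a voiced stop in word-final position, so it devoices to [p]. /bisohuufoxaosuub/ → bisohuufoxaosuup.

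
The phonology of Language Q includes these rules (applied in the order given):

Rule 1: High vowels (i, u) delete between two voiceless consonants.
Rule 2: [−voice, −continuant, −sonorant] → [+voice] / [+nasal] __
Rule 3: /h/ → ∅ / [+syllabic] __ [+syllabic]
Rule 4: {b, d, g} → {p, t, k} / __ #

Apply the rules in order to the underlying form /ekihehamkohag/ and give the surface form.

Rule 1 (high vowel syncope): /i/ is a high vowel flanked by voiceless consonants /k/ and /h/, so it deletes. /ekihehamkohag/ → ekhehamkohag.
Rule 2 (post-nasal voicing): /k/ is a voiceless stop immediately after the nasal /m/, so it voices to [g]. /ekhehamkohag/ → ekhehamgohag.
Rule 3 (intervocalic h-deletion): /h/ occurs between vowels /e/ and /a/, so it deletes. /h/ occurs between vowels /o/ and /a/, so it deletes. /ekhehamgohag/ → ekheamgoag.
Rule 4 (final devoicing): /g/ is a voiced stop in word-final position, so it devoices to [k]. /ekheamgoag/ → ekheamgoak.

ekheamgoak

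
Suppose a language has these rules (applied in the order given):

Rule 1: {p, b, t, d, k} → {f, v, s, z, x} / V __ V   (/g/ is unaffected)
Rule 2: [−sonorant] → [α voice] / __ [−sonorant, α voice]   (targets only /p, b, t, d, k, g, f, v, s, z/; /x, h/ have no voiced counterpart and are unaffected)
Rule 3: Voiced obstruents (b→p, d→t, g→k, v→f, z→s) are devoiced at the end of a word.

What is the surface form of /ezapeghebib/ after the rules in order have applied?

ezafekhevip

Rule 1 (intervocalic spirantization): /p/ is a stop between vowels /a/ and /e/, so it spirantizes to the fricative [f]. /b/ is a stop between vowels /e/ and /i/, so it spirantizes to the fricative [v]. /ezapeghebib/ → ezafeghevib.
Rule 2 (regressive voicing assimilation): /g/ precedes the voiceless obstruent /h/, so it devoices to [k] by assimilation. /ezafeghevib/ → ezafekhevib.
Rule 3 (final devoicing): /b/ is a voiced obstruent in word-final position, so it devoices to [p]. /ezafekhevib/ → ezafekhevip.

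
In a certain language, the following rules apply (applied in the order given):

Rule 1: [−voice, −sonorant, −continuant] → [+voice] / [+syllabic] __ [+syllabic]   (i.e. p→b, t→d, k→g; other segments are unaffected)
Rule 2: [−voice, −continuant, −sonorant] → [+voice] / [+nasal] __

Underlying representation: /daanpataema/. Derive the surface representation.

Rule 1 (intervocalic voicing): /t/ is a voiceless stop between vowels /a/ and /a/, so it voices to [d]. /daanpataema/ → daanpadaema.
Rule 2 (post-nasal voicing): /p/ is a voiceless stop immediately after the nasal /n/, so it voices to [b]. /daanpadaema/ → daanbadaema.

daanbadaema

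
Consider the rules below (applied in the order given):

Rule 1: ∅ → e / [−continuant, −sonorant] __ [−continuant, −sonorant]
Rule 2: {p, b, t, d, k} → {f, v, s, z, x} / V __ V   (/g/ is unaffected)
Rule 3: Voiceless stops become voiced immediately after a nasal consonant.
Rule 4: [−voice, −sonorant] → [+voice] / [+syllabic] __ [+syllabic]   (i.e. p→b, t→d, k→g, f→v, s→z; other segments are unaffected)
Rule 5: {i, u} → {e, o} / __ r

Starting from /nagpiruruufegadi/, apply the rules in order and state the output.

Rule 1 (stop-cluster e-epenthesis): /g/ and /p/ form a stop–stop cluster, so [e] is inserted between them. /nagpiruruufegadi/ → nagepiruruufegadi.
Rule 2 (intervocalic spirantization): /p/ is a stop between vowels /e/ and /i/, so it spirantizes to the fricative [f]. /d/ is a stop between vowels /a/ and /i/, so it spirantizes to the fricative [z]. /nagepiruruufegadi/ → nagefiruruufegazi.
Rule 3 (post-nasal voicing): no segment meets the environment; /nagefiruruufegazi/ is unchanged.
Rule 4 (intervocalic voicing): /f/ is a voiceless obstruent between vowels /e/ and /i/, so it voices to [v]. /f/ is a voiceless obstruent between vowels /u/ and /e/, so it voices to [v]. /nagefiruruufegazi/ → nageviruruuvegazi.
Rule 5 (pre-rhotic lowering): /i/ is a high vowel immediately before /r/, so it lowers to [e]. /u/ is a high vowel immediately before /r/, so it lowers to [o]. /nageviruruuvegazi/ → nageveroruuvegazi.

nageveroruuvegazi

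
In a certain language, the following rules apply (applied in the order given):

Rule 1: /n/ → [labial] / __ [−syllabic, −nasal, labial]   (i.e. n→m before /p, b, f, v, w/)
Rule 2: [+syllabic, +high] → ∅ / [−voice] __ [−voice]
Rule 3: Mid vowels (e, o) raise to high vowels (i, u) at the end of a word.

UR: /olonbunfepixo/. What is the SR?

Rule 1 (nasal place assimilation): /n/ precedes the labial consonant /b/, so it assimilates in place to [m]. /n/ precedes the labial consonant /f/, so it assimilates in place to [m]. /olonbunfepixo/ → olombumfepixo.
Rule 2 (high vowel syncope): /i/ is a high vowel flanked by voiceless consonants /p/ and /x/, so it deletes. /olombumfepixo/ → olombumfepxo.
Rule 3 (final vowel raising): /o/ is a mid vowel in word-final position, so it raises to [u]. /olombumfepxo/ → olombumfepxu.

olombumfepxu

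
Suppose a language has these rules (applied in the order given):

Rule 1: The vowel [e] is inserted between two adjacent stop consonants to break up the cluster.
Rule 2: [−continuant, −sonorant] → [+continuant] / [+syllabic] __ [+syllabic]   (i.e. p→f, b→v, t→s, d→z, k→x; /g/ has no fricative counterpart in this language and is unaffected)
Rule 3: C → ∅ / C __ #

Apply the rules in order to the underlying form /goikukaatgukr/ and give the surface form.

Rule 1 (stop-cluster e-epenthesis): /t/ and /g/ form a stop–stop cluster, so [e] is inserted between them. /goikukaatgukr/ → goikukaategukr.
Rule 2 (intervocalic spirantization): /k/ is a stop between vowels /i/ and /u/, so it spirantizes to the fricative [x]. /k/ is a stop between vowels /u/ and /a/, so it spirantizes to the fricative [x]. /t/ is a stop between vowels /a/ and /e/, so it spirantizes to the fricative [s]. /goikukaategukr/ → goixuxaasegukr.
Rule 3 (final cluster simplification): /r/ is the second consonant of a word-final cluster /kr/, so it deletes. /goixuxaasegukr/ → goixuxaaseguk.

goixuxaaseguk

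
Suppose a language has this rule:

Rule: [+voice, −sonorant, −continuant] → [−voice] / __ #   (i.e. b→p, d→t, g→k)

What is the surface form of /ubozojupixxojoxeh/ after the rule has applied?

No segment of /ubozojupixxojoxeh/ meets the structural description of the rule, so the form surfaces unchanged.

ubozojupixxojoxeh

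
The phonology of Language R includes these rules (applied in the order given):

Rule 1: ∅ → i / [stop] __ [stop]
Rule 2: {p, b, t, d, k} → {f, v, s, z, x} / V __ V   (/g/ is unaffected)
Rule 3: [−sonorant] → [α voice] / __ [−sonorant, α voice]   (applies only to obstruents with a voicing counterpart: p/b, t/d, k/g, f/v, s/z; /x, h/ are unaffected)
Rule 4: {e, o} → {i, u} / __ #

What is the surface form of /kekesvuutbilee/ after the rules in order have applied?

Rule 1 (stop-cluster i-epenthesis): /t/ and /b/ form a stop–stop cluster, so [i] is inserted between them. /kekesvuutbilee/ → kekesvuutibilee.
Rule 2 (intervocalic spirantization): /k/ is a stop between vowels /e/ and /e/, so it spirantizes to the fricative [x]. /t/ is a stop between vowels /u/ and /i/, so it spirantizes to the fricative [s]. /b/ is a stop between vowels /i/ and /i/, so it spirantizes to the fricative [v]. /kekesvuutibilee/ → kexesvuusivilee.
Rule 3 (regressive voicing assimilation): /s/ precedes the voiced obstruent /v/, so it voices to [z] by assimilation. /kexesvuusivilee/ → kexezvuusivilee.
Rule 4 (final vowel raising): /e/ is a mid vowel in word-final position, so it raises to [i]. /kexezvuusivilee/ → kexezvuusivilei.

kexezvuusivilei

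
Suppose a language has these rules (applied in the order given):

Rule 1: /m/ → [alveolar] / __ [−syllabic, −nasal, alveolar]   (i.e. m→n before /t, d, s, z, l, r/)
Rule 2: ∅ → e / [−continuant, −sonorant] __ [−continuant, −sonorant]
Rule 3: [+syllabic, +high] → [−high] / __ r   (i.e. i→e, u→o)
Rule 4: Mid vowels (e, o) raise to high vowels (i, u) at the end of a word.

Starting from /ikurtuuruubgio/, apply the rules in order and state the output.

Rule 1 (nasal place assimilation): no segment meets the environment; /ikurtuuruubgio/ is unchanged.
Rule 2 (stop-cluster e-epenthesis): /b/ and /g/ form a stop–stop cluster, so [e] is inserted between them. /ikurtuuruubgio/ → ikurtuuruubegio.
Rule 3 (pre-rhotic lowering): /u/ is a high vowel immediately before /r/, so it lowers to [o]. /u/ is a high vowel immediately before /r/, so it lowers to [o]. /ikurtuuruubegio/ → ikortuoruubegio.
Rule 4 (final vowel raising): /o/ is a mid vowel in word-final position, so it raises to [u]. /ikortuoruubegio/ → ikortuoruubegiu.

ikortuoruubegiu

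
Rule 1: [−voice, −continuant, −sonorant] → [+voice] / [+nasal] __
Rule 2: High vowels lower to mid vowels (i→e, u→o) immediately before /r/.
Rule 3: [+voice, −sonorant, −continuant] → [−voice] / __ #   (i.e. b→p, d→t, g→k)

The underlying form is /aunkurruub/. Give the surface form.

aungorruup

Rule 1 (post-nasal voicing): /k/ is a voiceless stop immediately after the nasal /n/, so it voices to [g]. /aunkurruub/ → aungurruub.
Rule 2 (pre-rhotic lowering): /u/ is a high vowel immediately before /r/, so it lowers to [o]. /aungurruub/ → aungorruub.
Rule 3 (final devoicing): /b/ is a voiced stop in word-final position, so it devoices to [p]. /aungorruub/ → aungorruup.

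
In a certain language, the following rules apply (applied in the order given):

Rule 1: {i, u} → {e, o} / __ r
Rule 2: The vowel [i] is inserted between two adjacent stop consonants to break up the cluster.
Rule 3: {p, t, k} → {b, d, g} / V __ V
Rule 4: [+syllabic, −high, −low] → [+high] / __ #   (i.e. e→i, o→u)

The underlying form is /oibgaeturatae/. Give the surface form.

Rule 1 (pre-rhotic lowering): /u/ is a high vowel immediately before /r/, so it lowers to [o]. /oibgaeturatae/ → oibgaetoratae.
Rule 2 (stop-cluster i-epenthesis): /b/ and /g/ form a stop–stop cluster, so [i] is inserted between them. /oibgaetoratae/ → oibigaetoratae.
Rule 3 (intervocalic voicing): /t/ is a voiceless stop between vowels /e/ and /o/, so it voices to [d]. /t/ is a voiceless stop between vowels /a/ and /a/, so it voices to [d]. /oibigaetoratae/ → oibigaedoradae.
Rule 4 (final vowel raising): /e/ is a mid vowel in word-final position, so it raises to [i]. /oibigaedoradae/ → oibigaedoradai.

oibigaedoradai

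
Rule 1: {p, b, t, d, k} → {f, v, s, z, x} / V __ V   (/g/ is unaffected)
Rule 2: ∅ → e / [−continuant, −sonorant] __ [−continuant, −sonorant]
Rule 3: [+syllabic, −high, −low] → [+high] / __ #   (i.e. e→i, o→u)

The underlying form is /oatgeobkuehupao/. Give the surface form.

oategeobekuehufau

Rule 1 (intervocalic spirantization): /p/ is a stop between vowels /u/ and /a/, so it spirantizes to the fricative [f]. /oatgeobkuehupao/ → oatgeobkuehufao.
Rule 2 (stop-cluster e-epenthesis): /t/ and /g/ form a stop–stop cluster, so [e] is inserted between them. /b/ and /k/ form a stop–stop cluster, so [e] is inserted between them. /oatgeobkuehufao/ → oategeobekuehufao.
Rule 3 (final vowel raising): /o/ is a mid vowel in word-final position, so it raises to [u]. /oategeobekuehufao/ → oategeobekuehufau.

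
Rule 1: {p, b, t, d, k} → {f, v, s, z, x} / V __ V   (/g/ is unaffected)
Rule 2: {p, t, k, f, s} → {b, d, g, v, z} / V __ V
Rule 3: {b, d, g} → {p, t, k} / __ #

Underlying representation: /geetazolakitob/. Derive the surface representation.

Rule 1 (intervocalic spirantization): /t/ is a stop between vowels /e/ and /a/, so it spirantizes to the fricative [s]. /k/ is a stop between vowels /a/ and /i/, so it spirantizes to the fricative [x]. /t/ is a stop between vowels /i/ and /o/, so it spirantizes to the fricative [s]. /geetazolakitob/ → geesazolaxisob.
Rule 2 (intervocalic voicing): /s/ is a voiceless obstruent between vowels /e/ and /a/, so it voices to [z]. /s/ is a voiceless obstruent between vowels /i/ and /o/, so it voices to [z]. /geesazolaxisob/ → geezazolaxizob.
Rule 3 (final devoicing): /b/ is a voiced stop in word-final position, so it devoices to [p]. /geezazolaxizob/ → geezazolaxizop.

geezazolaxizop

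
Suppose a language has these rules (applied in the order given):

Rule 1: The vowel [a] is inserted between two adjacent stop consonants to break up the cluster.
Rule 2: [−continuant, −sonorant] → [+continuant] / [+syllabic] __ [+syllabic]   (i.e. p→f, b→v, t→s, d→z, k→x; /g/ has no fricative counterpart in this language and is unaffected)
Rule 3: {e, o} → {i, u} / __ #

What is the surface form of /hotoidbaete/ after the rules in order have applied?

Rule 1 (stop-cluster a-epenthesis): /d/ and /b/ form a stop–stop cluster, so [a] is inserted between them. /hotoidbaete/ → hotoidabaete.
Rule 2 (intervocalic spirantization): /t/ is a stop between vowels /o/ and /o/, so it spirantizes to the fricative [s]. /d/ is a stop between vowels /i/ and /a/, so it spirantizes to the fricative [z]. /b/ is a stop between vowels /a/ and /a/, so it spirantizes to the fricative [v]. /t/ is a stop between vowels /e/ and /e/, so it spirantizes to the fricative [s]. /hotoidabaete/ → hosoizavaese.
Rule 3 (final vowel raising): /e/ is a mid vowel in word-final position, so it raises to [i]. /hosoizavaese/ → hosoizavaesi.

hosoizavaesi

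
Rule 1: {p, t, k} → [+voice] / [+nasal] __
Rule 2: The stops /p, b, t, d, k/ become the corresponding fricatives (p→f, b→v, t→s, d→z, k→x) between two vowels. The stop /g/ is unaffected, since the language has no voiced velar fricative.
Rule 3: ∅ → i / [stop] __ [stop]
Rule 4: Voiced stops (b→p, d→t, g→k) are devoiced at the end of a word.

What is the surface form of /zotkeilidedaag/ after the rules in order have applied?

Rule 1 (post-nasal voicing): no segment meets the environment; /zotkeilidedaag/ is unchanged.
Rule 2 (intervocalic spirantization): /d/ is a stop between vowels /i/ and /e/, so it spirantizes to the fricative [z]. /d/ is a stop between vowels /e/ and /a/, so it spirantizes to the fricative [z]. /zotkeilidedaag/ → zotkeilizezaag.
Rule 3 (stop-cluster i-epenthesis): /t/ and /k/ form a stop–stop cluster, so [i] is inserted between them. /zotkeilizezaag/ → zotikeilizezaag.
Rule 4 (final devoicing): /g/ is a voiced stop in word-final position, so it devoices to [k]. /zotikeilizezaag/ → zotikeilizezaak.

zotikeilizezaak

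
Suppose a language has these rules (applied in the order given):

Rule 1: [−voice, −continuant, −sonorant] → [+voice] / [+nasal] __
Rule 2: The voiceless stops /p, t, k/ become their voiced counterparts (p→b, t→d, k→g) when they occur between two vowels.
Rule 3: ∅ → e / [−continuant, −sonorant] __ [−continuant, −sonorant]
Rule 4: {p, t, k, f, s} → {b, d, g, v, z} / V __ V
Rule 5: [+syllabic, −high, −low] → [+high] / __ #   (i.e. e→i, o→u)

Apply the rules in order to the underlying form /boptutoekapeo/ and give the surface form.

bobedudoegabeu

Rule 1 (post-nasal voicing): no segment meets the environment; /boptutoekapeo/ is unchanged.
Rule 2 (intervocalic voicing): /t/ is a voiceless stop between vowels /u/ and /o/, so it voices to [d]. /k/ is a voiceless stop between vowels /e/ and /a/, so it voices to [g]. /p/ is a voiceless stop between vowels /a/ and /e/, so it voices to [b]. /boptutoekapeo/ → boptudoegabeo.
Rule 3 (stop-cluster e-epenthesis): /p/ and /t/ form a stop–stop cluster, so [e] is inserted between them. /boptudoegabeo/ → bopetudoegabeo.
Rule 4 (intervocalic voicing): /p/ is a voiceless obstruent between vowels /o/ and /e/, so it voices to [b]. /t/ is a voiceless obstruent between vowels /e/ and /u/, so it voices to [d]. /bopetudoegabeo/ → bobedudoegabeo.
Rule 5 (final vowel raising): /o/ is a mid vowel in word-final position, so it raises to [u]. /bobedudoegabeo/ → bobedudoegabeu.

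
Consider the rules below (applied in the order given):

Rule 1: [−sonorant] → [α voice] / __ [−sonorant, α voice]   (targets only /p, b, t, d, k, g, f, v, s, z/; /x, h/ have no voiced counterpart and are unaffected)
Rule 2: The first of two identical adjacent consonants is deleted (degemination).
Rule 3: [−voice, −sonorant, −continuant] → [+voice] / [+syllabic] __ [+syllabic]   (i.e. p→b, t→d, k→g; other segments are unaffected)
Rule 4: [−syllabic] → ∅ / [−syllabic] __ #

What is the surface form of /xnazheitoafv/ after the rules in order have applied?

xnasheidoav

Rule 1 (regressive voicing assimilation): /z/ precedes the voiceless obstruent /h/, so it devoices to [s] by assimilation. /f/ precedes the voiced obstruent /v/, so it voices to [v] by assimilation. /xnazheitoafv/ → xnasheitoavv.
Rule 2 (degemination): /vv/ is a geminate; the first /v/ deletes. /xnasheitoavv/ → xnasheitoav.
Rule 3 (intervocalic voicing): /t/ is a voiceless stop between vowels /i/ and /o/, so it voices to [d]. /xnasheitoav/ → xnasheidoav.
Rule 4 (final cluster simplification): no segment meets the environment; /xnasheidoav/ is unchanged.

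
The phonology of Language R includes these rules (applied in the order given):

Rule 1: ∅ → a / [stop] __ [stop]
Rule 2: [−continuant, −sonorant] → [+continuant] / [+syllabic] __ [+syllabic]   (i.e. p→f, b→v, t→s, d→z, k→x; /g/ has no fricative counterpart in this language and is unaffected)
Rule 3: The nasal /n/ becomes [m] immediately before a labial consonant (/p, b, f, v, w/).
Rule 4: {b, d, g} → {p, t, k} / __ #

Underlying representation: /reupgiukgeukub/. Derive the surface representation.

reufagiuxageuxup

Rule 1 (stop-cluster a-epenthesis): /p/ and /g/ form a stop–stop cluster, so [a] is inserted between them. /k/ and /g/ form a stop–stop cluster, so [a] is inserted between them. /reupgiukgeukub/ → reupagiukageukub.
Rule 2 (intervocalic spirantization): /p/ is a stop between vowels /u/ and /a/, so it spirantizes to the fricative [f]. /k/ is a stop between vowels /u/ and /a/, so it spirantizes to the fricative [x]. /k/ is a stop between vowels /u/ and /u/, so it spirantizes to the fricative [x]. /reupagiukageukub/ → reufagiuxageuxub.
Rule 3 (nasal place assimilation): no segment meets the environment; /reufagiuxageuxub/ is unchanged.
Rule 4 (final devoicing): /b/ is a voiced stop in word-final position, so it devoices to [p]. /reufagiuxageuxub/ → reufagiuxageuxup.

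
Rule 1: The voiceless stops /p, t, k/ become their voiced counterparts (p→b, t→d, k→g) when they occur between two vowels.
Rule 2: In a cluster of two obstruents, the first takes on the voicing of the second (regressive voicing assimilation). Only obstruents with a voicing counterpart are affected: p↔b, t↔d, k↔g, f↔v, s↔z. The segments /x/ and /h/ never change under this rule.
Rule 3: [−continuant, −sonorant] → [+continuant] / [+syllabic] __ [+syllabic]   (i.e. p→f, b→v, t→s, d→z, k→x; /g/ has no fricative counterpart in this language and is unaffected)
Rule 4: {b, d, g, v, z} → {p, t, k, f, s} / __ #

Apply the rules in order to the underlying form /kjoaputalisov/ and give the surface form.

kjoavuzalisof

Rule 1 (intervocalic voicing): /p/ is a voiceless stop between vowels /a/ and /u/, so it voices to [b]. /t/ is a voiceless stop between vowels /u/ and /a/, so it voices to [d]. /kjoaputalisov/ → kjoabudalisov.
Rule 2 (regressive voicing assimilation): no segment meets the environment; /kjoabudalisov/ is unchanged.
Rule 3 (intervocalic spirantization): /b/ is a stop between vowels /a/ and /u/, so it spirantizes to the fricative [v]. /d/ is a stop between vowels /u/ and /a/, so it spirantizes to the fricative [z]. /kjoabudalisov/ → kjoavuzalisov.
Rule 4 (final devoicing): /v/ is a voiced obstruent in word-final position, so it devoices to [f]. /kjoavuzalisov/ → kjoavuzalisof.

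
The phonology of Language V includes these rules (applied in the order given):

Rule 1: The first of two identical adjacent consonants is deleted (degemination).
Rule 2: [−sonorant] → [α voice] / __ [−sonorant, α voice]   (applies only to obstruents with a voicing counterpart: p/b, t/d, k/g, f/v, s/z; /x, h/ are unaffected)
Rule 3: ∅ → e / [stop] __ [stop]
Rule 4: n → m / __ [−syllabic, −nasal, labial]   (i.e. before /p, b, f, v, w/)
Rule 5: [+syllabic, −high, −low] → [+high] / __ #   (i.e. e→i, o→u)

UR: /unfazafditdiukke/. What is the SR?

umfazavdidediuki

Rule 1 (degemination): /kk/ is a geminate; the first /k/ deletes. /unfazafditdiukke/ → unfazafditdiuke.
Rule 2 (regressive voicing assimilation): /f/ precedes the voiced obstruent /d/, so it voices to [v] by assimilation. /t/ precedes the voiced obstruent /d/, so it voices to [d] by assimilation. /unfazafditdiuke/ → unfazavdiddiuke.
Rule 3 (stop-cluster e-epenthesis): /d/ and /d/ form a stop–stop cluster, so [e] is inserted between them. /unfazavdiddiuke/ → unfazavdidediuke.
Rule 4 (nasal place assimilation): /n/ precedes the labial consonant /f/, so it assimilates in place to [m]. /unfazavdidediuke/ → umfazavdidediuke.
Rule 5 (final vowel raising): /e/ is a mid vowel in word-final position, so it raises to [i]. /umfazavdidediuke/ → umfazavdidediuki.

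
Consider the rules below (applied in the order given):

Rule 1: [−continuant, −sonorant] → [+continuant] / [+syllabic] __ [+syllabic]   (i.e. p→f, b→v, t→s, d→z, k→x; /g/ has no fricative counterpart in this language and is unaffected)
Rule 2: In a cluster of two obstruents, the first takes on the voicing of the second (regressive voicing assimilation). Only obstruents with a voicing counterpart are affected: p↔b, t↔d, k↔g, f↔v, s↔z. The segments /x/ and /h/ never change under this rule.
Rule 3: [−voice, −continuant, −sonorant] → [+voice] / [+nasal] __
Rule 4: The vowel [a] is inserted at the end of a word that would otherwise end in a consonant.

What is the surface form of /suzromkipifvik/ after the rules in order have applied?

Rule 1 (intervocalic spirantization): /p/ is a stop between vowels /i/ and /i/, so it spirantizes to the fricative [f]. /suzromkipifvik/ → suzromkififvik.
Rule 2 (regressive voicing assimilation): /f/ precedes the voiced obstruent /v/, so it voices to [v] by assimilation. /suzromkififvik/ → suzromkifivvik.
Rule 3 (post-nasal voicing): /k/ is a voiceless stop immediately after the nasal /m/, so it voices to [g]. /suzromkifivvik/ → suzromgifivvik.
Rule 4 (final a-epenthesis): the form ends in the consonant /k/, so [a] is inserted word-finally. /suzromgifivvik/ → suzromgifivvika.

suzromgifivvika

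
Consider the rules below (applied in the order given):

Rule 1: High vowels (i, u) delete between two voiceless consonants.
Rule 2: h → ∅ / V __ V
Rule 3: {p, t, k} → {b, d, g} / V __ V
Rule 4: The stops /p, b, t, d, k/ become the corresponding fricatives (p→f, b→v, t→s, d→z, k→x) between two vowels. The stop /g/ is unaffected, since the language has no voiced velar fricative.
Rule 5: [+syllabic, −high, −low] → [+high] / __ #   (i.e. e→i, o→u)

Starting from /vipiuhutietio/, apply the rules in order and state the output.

Rule 1 (high vowel syncope): /u/ is a high vowel flanked by voiceless consonants /h/ and /t/, so it deletes. /vipiuhutietio/ → vipiuhtietio.
Rule 2 (intervocalic h-deletion): no segment meets the environment; /vipiuhtietio/ is unchanged.
Rule 3 (intervocalic voicing): /p/ is a voiceless stop between vowels /i/ and /i/, so it voices to [b]. /t/ is a voiceless stop between vowels /e/ and /i/, so it voices to [d]. /vipiuhtietio/ → vibiuhtiedio.
Rule 4 (intervocalic spirantization): /b/ is a stop between vowels /i/ and /i/, so it spirantizes to the fricative [v]. /d/ is a stop between vowels /e/ and /i/, so it spirantizes to the fricative [z]. /vibiuhtiedio/ → viviuhtiezio.
Rule 5 (final vowel raising): /o/ is a mid vowel in word-final position, so it raises to [u]. /viviuhtiezio/ → viviuhtieziu.

viviuhtieziu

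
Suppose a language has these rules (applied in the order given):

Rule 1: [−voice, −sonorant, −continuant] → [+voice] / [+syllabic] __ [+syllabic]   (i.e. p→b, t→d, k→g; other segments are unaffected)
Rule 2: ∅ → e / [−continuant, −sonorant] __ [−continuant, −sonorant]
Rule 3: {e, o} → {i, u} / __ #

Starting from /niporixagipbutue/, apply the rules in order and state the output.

Rule 1 (intervocalic voicing): /p/ is a voiceless stop between vowels /i/ and /o/, so it voices to [b]. /t/ is a voiceless stop between vowels /u/ and /u/, so it voices to [d]. /niporixagipbutue/ → niborixagipbudue.
Rule 2 (stop-cluster e-epenthesis): /p/ and /b/ form a stop–stop cluster, so [e] is inserted between them. /niborixagipbudue/ → niborixagipebudue.
Rule 3 (final vowel raising): /e/ is a mid vowel in word-final position, so it raises to [i]. /niborixagipebudue/ → niborixagipebudui.

niborixagipebudui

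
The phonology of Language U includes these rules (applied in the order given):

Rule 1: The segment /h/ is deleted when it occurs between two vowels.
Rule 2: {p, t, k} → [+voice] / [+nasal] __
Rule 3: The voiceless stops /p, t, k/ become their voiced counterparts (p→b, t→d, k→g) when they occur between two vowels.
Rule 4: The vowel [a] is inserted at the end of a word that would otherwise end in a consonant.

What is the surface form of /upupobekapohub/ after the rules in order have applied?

ububobegabouba

Rule 1 (intervocalic h-deletion): /h/ occurs between vowels /o/ and /u/, so it deletes. /upupobekapohub/ → upupobekapoub.
Rule 2 (post-nasal voicing): no segment meets the environment; /upupobekapoub/ is unchanged.
Rule 3 (intervocalic voicing): /p/ is a voiceless stop between vowels /u/ and /u/, so it voices to [b]. /p/ is a voiceless stop between vowels /u/ and /o/, so it voices to [b]. /k/ is a voiceless stop between vowels /e/ and /a/, so it voices to [g]. /p/ is a voiceless stop between vowels /a/ and /o/, so it voices to [b]. /upupobekapoub/ → ububobegaboub.
Rule 4 (final a-epenthesis): the form ends in the consonant /b/, so [a] is inserted word-finally. /ububobegaboub/ → ububobegabouba.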